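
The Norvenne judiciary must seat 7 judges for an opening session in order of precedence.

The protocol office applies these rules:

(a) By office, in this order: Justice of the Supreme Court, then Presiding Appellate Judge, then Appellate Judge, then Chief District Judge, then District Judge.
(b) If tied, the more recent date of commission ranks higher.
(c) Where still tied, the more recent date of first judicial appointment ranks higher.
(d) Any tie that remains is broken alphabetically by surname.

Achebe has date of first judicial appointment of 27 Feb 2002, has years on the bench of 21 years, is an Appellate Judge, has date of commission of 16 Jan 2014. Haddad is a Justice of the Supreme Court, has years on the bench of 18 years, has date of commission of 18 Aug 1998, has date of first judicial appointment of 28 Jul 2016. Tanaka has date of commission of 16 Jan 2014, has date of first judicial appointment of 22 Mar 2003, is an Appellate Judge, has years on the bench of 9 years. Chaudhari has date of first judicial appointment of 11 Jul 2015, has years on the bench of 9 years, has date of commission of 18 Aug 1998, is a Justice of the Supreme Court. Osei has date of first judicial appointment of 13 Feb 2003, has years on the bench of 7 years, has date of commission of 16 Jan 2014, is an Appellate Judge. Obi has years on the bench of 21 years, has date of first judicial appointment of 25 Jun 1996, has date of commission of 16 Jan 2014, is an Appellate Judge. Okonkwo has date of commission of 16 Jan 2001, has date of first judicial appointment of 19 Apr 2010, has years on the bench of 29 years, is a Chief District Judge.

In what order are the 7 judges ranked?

Haddad, Chaudhari, Tanaka, Osei, Achebe, Obi, Okonkwo

By office: Haddad and Chaudhari (Justice of the Supreme Court); then Tanaka, Osei, Achebe and Obi (Appellate Judge); then Okonkwo (Chief District Judge).
Haddad and Chaudhari both have date of commission 18 Aug 1998, so the next rule applies.
Among Haddad and Chaudhari, by date of first judicial appointment (later first): Haddad (28 Jul 2016) before Chaudhari (11 Jul 2015).
Tanaka, Osei, Achebe and Obi all have date of commission 16 Jan 2014, so the next rule applies.
Among Tanaka, Osei, Achebe and Obi, by date of first judicial appointment (later first): Tanaka (22 Mar 2003) before Osei (13 Feb 2003) before Achebe (27 Feb 2002) before Obi (25 Jun 1996).
Full order: Haddad, Chaudhari, Tanaka, Osei, Achebe, Obi, Okonkwo.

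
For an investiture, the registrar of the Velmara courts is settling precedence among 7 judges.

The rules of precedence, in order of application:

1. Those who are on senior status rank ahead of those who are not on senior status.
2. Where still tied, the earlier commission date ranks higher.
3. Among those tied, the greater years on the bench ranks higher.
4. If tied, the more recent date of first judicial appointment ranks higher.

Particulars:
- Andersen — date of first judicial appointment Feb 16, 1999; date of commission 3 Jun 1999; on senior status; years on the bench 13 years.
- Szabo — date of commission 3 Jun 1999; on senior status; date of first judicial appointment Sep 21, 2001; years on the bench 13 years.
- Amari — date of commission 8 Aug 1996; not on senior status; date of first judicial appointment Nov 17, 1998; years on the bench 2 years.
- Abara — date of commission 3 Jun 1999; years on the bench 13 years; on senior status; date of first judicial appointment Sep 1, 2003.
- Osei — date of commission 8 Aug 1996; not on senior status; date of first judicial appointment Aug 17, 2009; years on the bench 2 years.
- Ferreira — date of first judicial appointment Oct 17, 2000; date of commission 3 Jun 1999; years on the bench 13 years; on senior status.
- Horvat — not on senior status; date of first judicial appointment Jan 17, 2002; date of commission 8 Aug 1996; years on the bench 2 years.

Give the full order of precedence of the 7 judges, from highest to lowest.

By the first rule: Abara, Szabo, Ferreira and Andersen (each on senior status); then Osei, Horvat and Amari (each not on senior status).
Abara, Szabo, Ferreira and Andersen all have date of commission 3 Jun 1999, so the next rule applies.
Abara, Szabo, Ferreira and Andersen all have years on the bench 13 years, so the next rule applies.
Among Abara, Szabo, Ferreira and Andersen, by date of first judicial appointment (later first): Abara (Sep 1, 2003) before Szabo (Sep 21, 2001) before Ferreira (Oct 17, 2000) before Andersen (Feb 16, 1999).
Osei, Horvat and Amari all have date of commission 8 Aug 1996, so the next rule applies.
Osei, Horvat and Amari all have years on the bench 2 years, so the next rule applies.
Among Osei, Horvat and Amari, by date of first judicial appointment (later first): Osei (Aug 17, 2009) before Horvat (Jan 17, 2002) before Amari (Nov 17, 1998).
Full order: Abara, Szabo, Ferreira, Andersen, Osei, Horvat, Amari.

Abara, Szabo, Ferreira, Andersen, Osei, Horvat, Amari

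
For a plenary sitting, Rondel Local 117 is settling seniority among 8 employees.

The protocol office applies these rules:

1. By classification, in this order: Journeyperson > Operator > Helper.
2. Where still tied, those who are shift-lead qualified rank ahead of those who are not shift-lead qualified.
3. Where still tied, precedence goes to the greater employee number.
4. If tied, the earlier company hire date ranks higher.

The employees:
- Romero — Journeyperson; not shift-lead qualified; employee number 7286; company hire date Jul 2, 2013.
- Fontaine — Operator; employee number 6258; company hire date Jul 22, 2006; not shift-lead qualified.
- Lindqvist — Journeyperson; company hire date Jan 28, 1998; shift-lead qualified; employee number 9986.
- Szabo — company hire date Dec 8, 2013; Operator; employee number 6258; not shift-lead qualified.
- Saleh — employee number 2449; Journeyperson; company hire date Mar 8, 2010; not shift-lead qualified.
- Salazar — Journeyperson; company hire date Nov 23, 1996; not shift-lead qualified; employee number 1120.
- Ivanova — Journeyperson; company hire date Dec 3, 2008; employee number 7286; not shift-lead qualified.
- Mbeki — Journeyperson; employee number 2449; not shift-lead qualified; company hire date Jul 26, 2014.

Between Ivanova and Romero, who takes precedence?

By classification: Lindqvist, Ivanova, Romero, Saleh, Mbeki and Salazar (Journeyperson); then Fontaine and Szabo (Operator).
Among Lindqvist, Ivanova, Romero, Saleh, Mbeki and Salazar, shift-lead qualified before not shift-lead qualified: Lindqvist (shift-lead qualified) before Ivanova, Romero, Saleh, Mbeki and Salazar (not shift-lead qualified).
Among Ivanova, Romero, Saleh, Mbeki and Salazar, by employee number (higher first): Ivanova and Romero (7286) before Saleh and Mbeki (2449) before Salazar (1120).
Among Ivanova and Romero, by company hire date (earlier first): Ivanova (Dec 3, 2008) before Romero (Jul 2, 2013).
Among Saleh and Mbeki, by company hire date (earlier first): Saleh (Mar 8, 2010) before Mbeki (Jul 26, 2014).
Fontaine and Szabo are each not shift-lead qualified, so the next rule applies.
Fontaine and Szabo both have employee number 6258, so the next rule applies.
Among Fontaine and Szabo, by company hire date (earlier first): Fontaine (Jul 22, 2006) before Szabo (Dec 8, 2013).
So Ivanova takes precedence.

Ivanova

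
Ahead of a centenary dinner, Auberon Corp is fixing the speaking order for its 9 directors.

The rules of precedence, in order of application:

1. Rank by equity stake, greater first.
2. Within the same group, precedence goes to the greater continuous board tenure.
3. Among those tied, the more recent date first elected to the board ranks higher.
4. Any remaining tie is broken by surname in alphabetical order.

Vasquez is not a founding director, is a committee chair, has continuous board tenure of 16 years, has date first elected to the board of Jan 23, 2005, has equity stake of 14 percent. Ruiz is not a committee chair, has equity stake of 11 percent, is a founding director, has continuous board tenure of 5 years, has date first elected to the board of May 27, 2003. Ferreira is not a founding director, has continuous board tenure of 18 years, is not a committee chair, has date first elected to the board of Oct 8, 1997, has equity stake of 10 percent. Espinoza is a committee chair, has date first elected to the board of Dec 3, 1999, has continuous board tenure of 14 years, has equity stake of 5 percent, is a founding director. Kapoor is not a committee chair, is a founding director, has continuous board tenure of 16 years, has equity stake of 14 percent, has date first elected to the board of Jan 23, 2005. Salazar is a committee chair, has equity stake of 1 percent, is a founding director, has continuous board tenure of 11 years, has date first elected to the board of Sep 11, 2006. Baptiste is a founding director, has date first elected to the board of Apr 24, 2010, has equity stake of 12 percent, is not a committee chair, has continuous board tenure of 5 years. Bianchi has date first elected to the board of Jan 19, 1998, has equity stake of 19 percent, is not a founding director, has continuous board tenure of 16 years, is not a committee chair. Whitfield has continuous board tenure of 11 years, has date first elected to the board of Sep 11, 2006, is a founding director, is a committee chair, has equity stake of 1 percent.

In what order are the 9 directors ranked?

By equity stake (higher first): Bianchi (19 percent); then Kapoor and Vasquez (both 14 percent); then Baptiste (12 percent); then Ruiz (11 percent); then Ferreira (10 percent); then Espinoza (5 percent); then Salazar and Whitfield (both 1 percent).
Kapoor and Vasquez both have continuous board tenure 16 years, so the next rule applies.
Kapoor and Vasquez both have date first elected to the board Jan 23, 2005, so the next rule applies.
Among Kapoor and Vasquez, alphabetically by surname: Kapoor before Vasquez.
Salazar and Whitfield both have continuous board tenure 11 years, so the next rule applies.
Salazar and Whitfield both have date first elected to the board Sep 11, 2006, so the next rule applies.
Among Salazar and Whitfield, alphabetically by surname: Salazar before Whitfield.
Full order: Bianchi, Kapoor, Vasquez, Baptiste, Ruiz, Ferreira, Espinoza, Salazar, Whitfield.

Bianchi, Kapoor, Vasquez, Baptiste, Ruiz, Ferreira, Espinoza, Salazar, Whitfield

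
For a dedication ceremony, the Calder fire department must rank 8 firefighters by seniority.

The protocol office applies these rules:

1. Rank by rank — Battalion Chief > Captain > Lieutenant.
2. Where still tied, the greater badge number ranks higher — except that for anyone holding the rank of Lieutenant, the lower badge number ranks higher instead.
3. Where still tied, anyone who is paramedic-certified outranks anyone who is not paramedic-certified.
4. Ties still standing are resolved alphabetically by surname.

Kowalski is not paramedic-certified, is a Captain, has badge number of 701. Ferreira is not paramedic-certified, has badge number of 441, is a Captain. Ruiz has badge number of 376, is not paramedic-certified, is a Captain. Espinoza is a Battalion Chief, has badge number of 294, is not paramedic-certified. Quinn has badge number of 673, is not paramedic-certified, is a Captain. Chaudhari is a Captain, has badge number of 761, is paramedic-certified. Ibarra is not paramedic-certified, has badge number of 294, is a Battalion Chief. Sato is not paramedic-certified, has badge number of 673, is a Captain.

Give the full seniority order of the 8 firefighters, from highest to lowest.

By rank: Espinoza and Ibarra (Battalion Chief); then Chaudhari, Kowalski, Quinn, Sato, Ferreira and Ruiz (Captain).
Espinoza and Ibarra both have badge number 294, so the next rule applies.
Espinoza and Ibarra are each not paramedic-certified, so the next rule applies.
Among Espinoza and Ibarra, alphabetically by surname: Espinoza before Ibarra.
Among Chaudhari, Kowalski, Quinn, Sato, Ferreira and Ruiz, by badge number (higher first): Chaudhari (761) before Kowalski (701) before Quinn and Sato (673) before Ferreira (441) before Ruiz (376).
Quinn and Sato are each not paramedic-certified, so the next rule applies.
Among Quinn and Sato, alphabetically by surname: Quinn before Sato.
Full order: Espinoza, Ibarra, Chaudhari, Kowalski, Quinn, Sato, Ferreira, Ruiz.

Espinoza, Ibarra, Chaudhari, Kowalski, Quinn, Sato, Ferreira, Ruiz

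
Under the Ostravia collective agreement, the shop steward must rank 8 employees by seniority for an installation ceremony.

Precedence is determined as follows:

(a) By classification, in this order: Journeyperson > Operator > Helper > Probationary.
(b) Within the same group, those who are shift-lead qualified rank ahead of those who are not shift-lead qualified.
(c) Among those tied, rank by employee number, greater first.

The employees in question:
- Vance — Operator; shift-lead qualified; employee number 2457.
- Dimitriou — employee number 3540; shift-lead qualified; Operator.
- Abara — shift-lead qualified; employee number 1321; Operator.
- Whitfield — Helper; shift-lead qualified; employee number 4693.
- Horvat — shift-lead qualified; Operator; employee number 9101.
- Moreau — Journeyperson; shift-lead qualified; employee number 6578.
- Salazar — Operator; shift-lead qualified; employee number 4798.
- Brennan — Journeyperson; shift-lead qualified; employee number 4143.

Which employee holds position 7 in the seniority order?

Abara

By classification: Moreau and Brennan (Journeyperson); then Horvat, Salazar, Dimitriou, Vance and Abara (Operator); then Whitfield (Helper).
Moreau and Brennan are each shift-lead qualified, so the next rule applies.
Among Moreau and Brennan, by employee number (higher first): Moreau (6578) before Brennan (4143).
Horvat, Salazar, Dimitriou, Vance and Abara are each shift-lead qualified, so the next rule applies.
Among Horvat, Salazar, Dimitriou, Vance and Abara, by employee number (higher first): Horvat (9101) before Salazar (4798) before Dimitriou (3540) before Vance (2457) before Abara (1321).
Order: Moreau, Brennan, Horvat, Salazar, Dimitriou, Vance, Abara, Whitfield.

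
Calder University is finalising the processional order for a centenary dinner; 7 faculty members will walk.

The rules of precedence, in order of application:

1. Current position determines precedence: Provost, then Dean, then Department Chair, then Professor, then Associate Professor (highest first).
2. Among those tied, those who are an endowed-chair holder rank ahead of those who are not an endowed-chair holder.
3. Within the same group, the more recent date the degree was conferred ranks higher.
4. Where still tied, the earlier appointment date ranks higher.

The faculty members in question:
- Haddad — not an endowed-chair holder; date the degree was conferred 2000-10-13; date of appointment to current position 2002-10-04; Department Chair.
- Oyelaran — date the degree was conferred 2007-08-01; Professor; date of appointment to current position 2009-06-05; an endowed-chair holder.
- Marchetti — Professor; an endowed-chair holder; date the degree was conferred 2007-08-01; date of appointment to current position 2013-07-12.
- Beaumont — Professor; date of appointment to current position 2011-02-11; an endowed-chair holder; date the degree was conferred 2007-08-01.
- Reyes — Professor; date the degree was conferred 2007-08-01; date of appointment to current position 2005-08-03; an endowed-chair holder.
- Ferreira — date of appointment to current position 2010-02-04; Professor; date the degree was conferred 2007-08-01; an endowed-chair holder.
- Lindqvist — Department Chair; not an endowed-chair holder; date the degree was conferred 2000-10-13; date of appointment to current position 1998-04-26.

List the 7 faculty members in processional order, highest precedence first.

Lindqvist, Haddad, Reyes, Oyelaran, Ferreira, Beaumont, Marchetti

By current position: Lindqvist and Haddad (Department Chair); then Reyes, Oyelaran, Ferreira, Beaumont and Marchetti (Professor).
Lindqvist and Haddad are each not an endowed-chair holder, so the next rule applies.
Lindqvist and Haddad both have date the degree was conferred 2000-10-13, so the next rule applies.
Among Lindqvist and Haddad, by date of appointment to current position (earlier first): Lindqvist (1998-04-26) before Haddad (2002-10-04).
Reyes, Oyelaran, Ferreira, Beaumont and Marchetti are each an endowed-chair holder, so the next rule applies.
Reyes, Oyelaran, Ferreira, Beaumont and Marchetti all have date the degree was conferred 2007-08-01, so the next rule applies.
Among Reyes, Oyelaran, Ferreira, Beaumont and Marchetti, by date of appointment to current position (earlier first): Reyes (2005-08-03) before Oyelaran (2009-06-05) before Ferreira (2010-02-04) before Beaumont (2011-02-11) before Marchetti (2013-07-12).
Full order: Lindqvist, Haddad, Reyes, Oyelaran, Ferreira, Beaumont, Marchetti.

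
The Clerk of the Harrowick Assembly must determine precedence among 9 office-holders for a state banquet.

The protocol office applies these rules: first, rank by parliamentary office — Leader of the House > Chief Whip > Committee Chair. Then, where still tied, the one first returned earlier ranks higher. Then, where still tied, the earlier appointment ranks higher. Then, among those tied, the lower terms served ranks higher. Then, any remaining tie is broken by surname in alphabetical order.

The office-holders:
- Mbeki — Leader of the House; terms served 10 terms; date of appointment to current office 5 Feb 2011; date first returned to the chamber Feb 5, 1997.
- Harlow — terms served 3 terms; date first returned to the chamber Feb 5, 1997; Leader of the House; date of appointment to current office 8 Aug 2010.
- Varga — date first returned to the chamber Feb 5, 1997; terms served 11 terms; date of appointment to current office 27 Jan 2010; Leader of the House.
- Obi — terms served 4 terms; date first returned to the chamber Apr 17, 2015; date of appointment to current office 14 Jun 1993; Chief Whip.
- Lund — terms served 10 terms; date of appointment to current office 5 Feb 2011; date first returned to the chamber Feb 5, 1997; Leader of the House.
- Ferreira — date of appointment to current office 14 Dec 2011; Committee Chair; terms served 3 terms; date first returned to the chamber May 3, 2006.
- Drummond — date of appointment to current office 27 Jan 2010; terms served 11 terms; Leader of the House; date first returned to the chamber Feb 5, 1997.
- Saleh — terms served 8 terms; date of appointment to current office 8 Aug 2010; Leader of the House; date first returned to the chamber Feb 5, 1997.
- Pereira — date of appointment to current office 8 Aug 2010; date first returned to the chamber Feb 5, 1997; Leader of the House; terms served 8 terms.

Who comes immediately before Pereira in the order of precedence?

By parliamentary office: Drummond, Varga, Harlow, Pereira, Saleh, Lund and Mbeki (Leader of the House); then Obi (Chief Whip); then Ferreira (Committee Chair).
Drummond, Varga, Harlow, Pereira, Saleh, Lund and Mbeki all have date first returned to the chamber Feb 5, 1997, so the next rule applies.
Among Drummond, Varga, Harlow, Pereira, Saleh, Lund and Mbeki, by date of appointment to current office (earlier first): Drummond and Varga (27 Jan 2010) before Harlow, Pereira and Saleh (8 Aug 2010) before Lund and Mbeki (5 Feb 2011).
Drummond and Varga both have terms served 11 terms, so the next rule applies.
Among Drummond and Varga, alphabetically by surname: Drummond before Varga.
Among Harlow, Pereira and Saleh, by terms served (lower first): Harlow (3 terms) before Pereira and Saleh (8 terms).
Among Pereira and Saleh, alphabetically by surname: Pereira before Saleh.
Lund and Mbeki both have terms served 10 terms, so the next rule applies.
Among Lund and Mbeki, alphabetically by surname: Lund before Mbeki.
Order: Drummond, Varga, Harlow, Pereira, Saleh, Lund, Mbeki, Obi, Ferreira.

Harlow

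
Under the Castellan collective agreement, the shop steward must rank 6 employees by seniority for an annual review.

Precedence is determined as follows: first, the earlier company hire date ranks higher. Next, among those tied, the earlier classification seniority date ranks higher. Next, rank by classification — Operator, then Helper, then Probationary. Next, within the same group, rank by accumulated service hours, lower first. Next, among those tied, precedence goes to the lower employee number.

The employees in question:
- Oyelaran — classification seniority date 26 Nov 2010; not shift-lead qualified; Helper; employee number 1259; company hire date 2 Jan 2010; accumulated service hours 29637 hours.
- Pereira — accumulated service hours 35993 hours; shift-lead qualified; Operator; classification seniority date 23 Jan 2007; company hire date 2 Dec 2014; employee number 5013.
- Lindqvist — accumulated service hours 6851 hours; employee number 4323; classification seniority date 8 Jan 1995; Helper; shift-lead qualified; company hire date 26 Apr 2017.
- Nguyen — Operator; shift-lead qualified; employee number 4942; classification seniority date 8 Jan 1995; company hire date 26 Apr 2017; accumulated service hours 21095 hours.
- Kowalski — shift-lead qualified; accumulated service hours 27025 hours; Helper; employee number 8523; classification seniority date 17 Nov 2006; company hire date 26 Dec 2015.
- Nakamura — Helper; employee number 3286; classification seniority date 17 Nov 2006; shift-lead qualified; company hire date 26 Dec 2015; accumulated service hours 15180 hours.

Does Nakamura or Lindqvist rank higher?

Nakamura

By company hire date (earlier first): Oyelaran (2 Jan 2010); then Pereira (2 Dec 2014); then Nakamura and Kowalski (both 26 Dec 2015); then Nguyen and Lindqvist (both 26 Apr 2017).
Nakamura and Kowalski both have classification seniority date 17 Nov 2006, so the next rule applies.
Nakamura and Kowalski are each Helper, so the next rule applies.
Among Nakamura and Kowalski, by accumulated service hours (lower first): Nakamura (15180 hours) before Kowalski (27025 hours).
Nguyen and Lindqvist both have classification seniority date 8 Jan 1995, so the next rule applies.
Among Nguyen and Lindqvist, by classification: Nguyen (Operator) before Lindqvist (Helper).
So Nakamura takes precedence.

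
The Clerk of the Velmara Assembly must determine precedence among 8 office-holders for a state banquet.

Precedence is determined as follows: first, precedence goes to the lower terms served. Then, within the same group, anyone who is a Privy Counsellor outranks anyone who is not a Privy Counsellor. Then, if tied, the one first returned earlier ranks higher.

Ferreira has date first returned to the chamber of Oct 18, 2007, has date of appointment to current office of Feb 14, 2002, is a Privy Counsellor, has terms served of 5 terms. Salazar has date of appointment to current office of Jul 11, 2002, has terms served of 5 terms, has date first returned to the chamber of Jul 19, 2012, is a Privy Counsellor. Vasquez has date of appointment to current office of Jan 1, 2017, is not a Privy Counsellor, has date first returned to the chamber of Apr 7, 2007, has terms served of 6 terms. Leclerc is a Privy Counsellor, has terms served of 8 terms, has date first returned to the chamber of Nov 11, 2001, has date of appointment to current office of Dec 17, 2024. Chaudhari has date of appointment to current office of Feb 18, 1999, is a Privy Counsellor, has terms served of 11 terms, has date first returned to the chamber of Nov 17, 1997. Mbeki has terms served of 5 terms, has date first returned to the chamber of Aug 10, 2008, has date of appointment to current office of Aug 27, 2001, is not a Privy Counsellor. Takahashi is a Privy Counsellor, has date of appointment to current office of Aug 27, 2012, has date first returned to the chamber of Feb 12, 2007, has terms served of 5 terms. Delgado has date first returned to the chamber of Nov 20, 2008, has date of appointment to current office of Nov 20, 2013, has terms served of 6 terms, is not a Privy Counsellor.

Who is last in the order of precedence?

Chaudhari

By terms served (lower first): Takahashi, Ferreira, Salazar and Mbeki (each 5 terms); then Vasquez and Delgado (both 6 terms); then Leclerc (8 terms); then Chaudhari (11 terms).
Among Takahashi, Ferreira, Salazar and Mbeki, a Privy Counsellor before not a Privy Counsellor: Takahashi, Ferreira and Salazar (a Privy Counsellor) before Mbeki (not a Privy Counsellor).
Among Takahashi, Ferreira and Salazar, by date first returned to the chamber (earlier first): Takahashi (Feb 12, 2007) before Ferreira (Oct 18, 2007) before Salazar (Jul 19, 2012).
Vasquez and Delgado are each not a Privy Counsellor, so the next rule applies.
Among Vasquez and Delgado, by date first returned to the chamber (earlier first): Vasquez (Apr 7, 2007) before Delgado (Nov 20, 2008).
Order: Takahashi, Ferreira, Salazar, Mbeki, Vasquez, Delgado, Leclerc, Chaudhari.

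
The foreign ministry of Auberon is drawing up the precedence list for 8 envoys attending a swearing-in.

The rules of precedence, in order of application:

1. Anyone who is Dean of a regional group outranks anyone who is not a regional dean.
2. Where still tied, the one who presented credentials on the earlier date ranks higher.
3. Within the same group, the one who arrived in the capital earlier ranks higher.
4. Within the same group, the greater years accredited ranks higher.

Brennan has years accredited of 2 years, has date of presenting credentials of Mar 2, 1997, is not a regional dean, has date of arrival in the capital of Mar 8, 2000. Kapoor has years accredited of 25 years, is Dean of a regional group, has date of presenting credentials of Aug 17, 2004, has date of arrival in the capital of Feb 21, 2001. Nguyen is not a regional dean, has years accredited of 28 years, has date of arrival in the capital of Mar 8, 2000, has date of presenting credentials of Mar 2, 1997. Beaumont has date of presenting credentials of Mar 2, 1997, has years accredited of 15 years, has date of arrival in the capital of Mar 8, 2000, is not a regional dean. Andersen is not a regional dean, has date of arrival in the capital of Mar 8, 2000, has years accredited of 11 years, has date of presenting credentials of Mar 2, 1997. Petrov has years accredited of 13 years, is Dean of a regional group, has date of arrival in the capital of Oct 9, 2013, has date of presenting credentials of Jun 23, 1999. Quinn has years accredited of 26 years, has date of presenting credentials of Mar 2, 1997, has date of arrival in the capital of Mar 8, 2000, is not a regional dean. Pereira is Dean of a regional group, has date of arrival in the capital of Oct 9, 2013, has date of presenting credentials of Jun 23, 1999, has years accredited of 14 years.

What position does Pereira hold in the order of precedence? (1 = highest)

By the first rule: Pereira, Petrov and Kapoor (each Dean of a regional group); then Nguyen, Quinn, Beaumont, Andersen and Brennan (each not a regional dean).
Among Pereira, Petrov and Kapoor, by date of presenting credentials (earlier first): Pereira and Petrov (Jun 23, 1999) before Kapoor (Aug 17, 2004).
Pereira and Petrov both have date of arrival in the capital Oct 9, 2013, so the next rule applies.
Among Pereira and Petrov, by years accredited (higher first): Pereira (14 years) before Petrov (13 years).
Nguyen, Quinn, Beaumont, Andersen and Brennan all have date of presenting credentials Mar 2, 1997, so the next rule applies.
Nguyen, Quinn, Beaumont, Andersen and Brennan all have date of arrival in the capital Mar 8, 2000, so the next rule applies.
Among Nguyen, Quinn, Beaumont, Andersen and Brennan, by years accredited (higher first): Nguyen (28 years) before Quinn (26 years) before Beaumont (15 years) before Andersen (11 years) before Brennan (2 years).
Order: Pereira, Petrov, Kapoor, Nguyen, Quinn, Beaumont, Andersen, Brennan. So position 1.

1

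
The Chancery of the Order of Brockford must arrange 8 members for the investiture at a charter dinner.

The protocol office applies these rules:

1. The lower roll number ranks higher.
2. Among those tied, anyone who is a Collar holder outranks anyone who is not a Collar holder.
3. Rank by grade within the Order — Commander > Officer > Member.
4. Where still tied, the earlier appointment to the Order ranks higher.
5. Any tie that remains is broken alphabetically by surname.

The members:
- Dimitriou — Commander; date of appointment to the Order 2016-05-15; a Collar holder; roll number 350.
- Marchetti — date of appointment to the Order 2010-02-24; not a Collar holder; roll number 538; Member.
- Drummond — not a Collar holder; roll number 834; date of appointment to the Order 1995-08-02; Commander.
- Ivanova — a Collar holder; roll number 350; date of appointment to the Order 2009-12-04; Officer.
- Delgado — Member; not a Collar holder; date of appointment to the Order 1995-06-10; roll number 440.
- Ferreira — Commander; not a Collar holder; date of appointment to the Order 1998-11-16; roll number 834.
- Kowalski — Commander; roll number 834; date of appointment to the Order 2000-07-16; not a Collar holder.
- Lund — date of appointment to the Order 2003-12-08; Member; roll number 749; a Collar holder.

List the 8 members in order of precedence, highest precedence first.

By roll number (lower first): Dimitriou and Ivanova (both 350); then Delgado (440); then Marchetti (538); then Lund (749); then Drummond, Ferreira and Kowalski (each 834).
Dimitriou and Ivanova are each a Collar holder, so the next rule applies.
Among Dimitriou and Ivanova, by grade within the Order: Dimitriou (Commander) before Ivanova (Officer).
Drummond, Ferreira and Kowalski are each not a Collar holder, so the next rule applies.
Drummond, Ferreira and Kowalski are each Commander, so the next rule applies.
Among Drummond, Ferreira and Kowalski, by date of appointment to the Order (earlier first): Drummond (1995-08-02) before Ferreira (1998-11-16) before Kowalski (2000-07-16).
Full order: Dimitriou, Ivanova, Delgado, Marchetti, Lund, Drummond, Ferreira, Kowalski.

Dimitriou, Ivanova, Delgado, Marchetti, Lund, Drummond, Ferreira, Kowalski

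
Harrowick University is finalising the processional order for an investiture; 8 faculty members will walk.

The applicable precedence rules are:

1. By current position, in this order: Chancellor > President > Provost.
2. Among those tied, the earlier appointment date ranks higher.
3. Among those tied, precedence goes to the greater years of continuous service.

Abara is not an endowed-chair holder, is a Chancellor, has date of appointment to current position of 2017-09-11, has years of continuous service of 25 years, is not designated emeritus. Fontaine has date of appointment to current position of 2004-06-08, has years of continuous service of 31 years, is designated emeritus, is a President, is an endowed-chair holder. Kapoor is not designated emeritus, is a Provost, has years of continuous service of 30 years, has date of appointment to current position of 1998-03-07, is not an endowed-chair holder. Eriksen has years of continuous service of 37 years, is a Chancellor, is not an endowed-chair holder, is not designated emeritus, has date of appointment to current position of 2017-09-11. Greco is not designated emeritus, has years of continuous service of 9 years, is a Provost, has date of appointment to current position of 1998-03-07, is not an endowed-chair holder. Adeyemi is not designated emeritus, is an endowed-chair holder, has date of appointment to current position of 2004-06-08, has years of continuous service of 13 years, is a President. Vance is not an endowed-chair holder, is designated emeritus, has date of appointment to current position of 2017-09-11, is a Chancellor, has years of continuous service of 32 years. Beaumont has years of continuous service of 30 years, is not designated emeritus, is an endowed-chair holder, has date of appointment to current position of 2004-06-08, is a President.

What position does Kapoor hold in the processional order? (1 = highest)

By current position: Eriksen, Vance and Abara (Chancellor); then Fontaine, Beaumont and Adeyemi (President); then Kapoor and Greco (Provost).
Eriksen, Vance and Abara all have date of appointment to current position 2017-09-11, so the next rule applies.
Among Eriksen, Vance and Abara, by years of continuous service (higher first): Eriksen (37 years) before Vance (32 years) before Abara (25 years).
Fontaine, Beaumont and Adeyemi all have date of appointment to current position 2004-06-08, so the next rule applies.
Among Fontaine, Beaumont and Adeyemi, by years of continuous service (higher first): Fontaine (31 years) before Beaumont (30 years) before Adeyemi (13 years).
Kapoor and Greco both have date of appointment to current position 1998-03-07, so the next rule applies.
Among Kapoor and Greco, by years of continuous service (higher first): Kapoor (30 years) before Greco (9 years).
Order: Eriksen, Vance, Abara, Fontaine, Beaumont, Adeyemi, Kapoor, Greco. So position 7.

7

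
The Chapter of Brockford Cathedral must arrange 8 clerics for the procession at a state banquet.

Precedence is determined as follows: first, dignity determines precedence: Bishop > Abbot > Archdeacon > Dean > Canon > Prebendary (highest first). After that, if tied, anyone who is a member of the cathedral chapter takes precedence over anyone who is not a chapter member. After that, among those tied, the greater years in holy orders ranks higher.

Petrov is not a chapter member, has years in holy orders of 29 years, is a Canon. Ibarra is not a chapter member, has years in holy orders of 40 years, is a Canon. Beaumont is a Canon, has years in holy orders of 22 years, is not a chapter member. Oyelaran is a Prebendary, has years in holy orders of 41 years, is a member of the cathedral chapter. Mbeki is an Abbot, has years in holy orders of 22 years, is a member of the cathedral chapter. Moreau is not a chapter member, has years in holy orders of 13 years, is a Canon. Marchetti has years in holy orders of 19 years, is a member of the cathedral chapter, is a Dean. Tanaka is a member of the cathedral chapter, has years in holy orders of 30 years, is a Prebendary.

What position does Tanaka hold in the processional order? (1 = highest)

By dignity: Mbeki (Abbot); then Marchetti (Dean); then Ibarra, Petrov, Beaumont and Moreau (Canon); then Oyelaran and Tanaka (Prebendary).
Ibarra, Petrov, Beaumont and Moreau are each not a chapter member, so the next rule applies.
Among Ibarra, Petrov, Beaumont and Moreau, by years in holy orders (higher first): Ibarra (40 years) before Petrov (29 years) before Beaumont (22 years) before Moreau (13 years).
Oyelaran and Tanaka are each a member of the cathedral chapter, so the next rule applies.
Among Oyelaran and Tanaka, by years in holy orders (higher first): Oyelaran (41 years) before Tanaka (30 years).
Order: Mbeki, Marchetti, Ibarra, Petrov, Beaumont, Moreau, Oyelaran, Tanaka. So position 8.

8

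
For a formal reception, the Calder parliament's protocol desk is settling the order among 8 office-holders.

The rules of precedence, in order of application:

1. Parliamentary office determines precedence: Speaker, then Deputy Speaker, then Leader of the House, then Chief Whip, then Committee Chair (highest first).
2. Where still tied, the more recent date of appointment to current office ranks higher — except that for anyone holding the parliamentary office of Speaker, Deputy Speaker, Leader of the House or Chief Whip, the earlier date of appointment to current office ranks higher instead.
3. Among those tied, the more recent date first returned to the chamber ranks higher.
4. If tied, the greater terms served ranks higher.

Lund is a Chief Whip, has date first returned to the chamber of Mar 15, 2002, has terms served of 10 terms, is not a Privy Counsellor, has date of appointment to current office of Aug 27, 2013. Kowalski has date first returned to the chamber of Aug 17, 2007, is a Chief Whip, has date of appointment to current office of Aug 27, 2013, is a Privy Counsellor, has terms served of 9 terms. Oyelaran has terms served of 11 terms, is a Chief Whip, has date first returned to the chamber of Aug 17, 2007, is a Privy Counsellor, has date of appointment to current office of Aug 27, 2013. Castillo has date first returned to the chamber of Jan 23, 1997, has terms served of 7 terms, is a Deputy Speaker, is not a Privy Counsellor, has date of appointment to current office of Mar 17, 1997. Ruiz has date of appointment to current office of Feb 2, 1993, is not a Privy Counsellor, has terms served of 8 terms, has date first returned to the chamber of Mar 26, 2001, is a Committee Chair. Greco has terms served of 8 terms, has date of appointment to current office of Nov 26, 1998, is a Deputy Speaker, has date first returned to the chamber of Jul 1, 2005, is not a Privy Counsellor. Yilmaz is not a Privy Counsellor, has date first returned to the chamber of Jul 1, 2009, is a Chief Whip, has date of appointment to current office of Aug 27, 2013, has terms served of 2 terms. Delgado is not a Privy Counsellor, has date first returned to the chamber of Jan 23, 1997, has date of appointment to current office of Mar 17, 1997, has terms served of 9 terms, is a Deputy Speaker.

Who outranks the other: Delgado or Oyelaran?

By parliamentary office: Delgado, Castillo and Greco (Deputy Speaker); then Yilmaz, Oyelaran, Kowalski and Lund (Chief Whip); then Ruiz (Committee Chair).
Among Delgado, Castillo and Greco, by date of appointment to current office (earlier first) (reversed rule for this group): Delgado and Castillo (Mar 17, 1997) before Greco (Nov 26, 1998).
Delgado and Castillo both have date first returned to the chamber Jan 23, 1997, so the next rule applies.
Among Delgado and Castillo, by terms served (higher first): Delgado (9 terms) before Castillo (7 terms).
Yilmaz, Oyelaran, Kowalski and Lund all have date of appointment to current office Aug 27, 2013, so the next rule applies.
Among Yilmaz, Oyelaran, Kowalski and Lund, by date first returned to the chamber (later first): Yilmaz (Jul 1, 2009) before Oyelaran and Kowalski (Aug 17, 2007) before Lund (Mar 15, 2002).
Among Oyelaran and Kowalski, by terms served (higher first): Oyelaran (11 terms) before Kowalski (9 terms).
So Delgado takes precedence.

Delgado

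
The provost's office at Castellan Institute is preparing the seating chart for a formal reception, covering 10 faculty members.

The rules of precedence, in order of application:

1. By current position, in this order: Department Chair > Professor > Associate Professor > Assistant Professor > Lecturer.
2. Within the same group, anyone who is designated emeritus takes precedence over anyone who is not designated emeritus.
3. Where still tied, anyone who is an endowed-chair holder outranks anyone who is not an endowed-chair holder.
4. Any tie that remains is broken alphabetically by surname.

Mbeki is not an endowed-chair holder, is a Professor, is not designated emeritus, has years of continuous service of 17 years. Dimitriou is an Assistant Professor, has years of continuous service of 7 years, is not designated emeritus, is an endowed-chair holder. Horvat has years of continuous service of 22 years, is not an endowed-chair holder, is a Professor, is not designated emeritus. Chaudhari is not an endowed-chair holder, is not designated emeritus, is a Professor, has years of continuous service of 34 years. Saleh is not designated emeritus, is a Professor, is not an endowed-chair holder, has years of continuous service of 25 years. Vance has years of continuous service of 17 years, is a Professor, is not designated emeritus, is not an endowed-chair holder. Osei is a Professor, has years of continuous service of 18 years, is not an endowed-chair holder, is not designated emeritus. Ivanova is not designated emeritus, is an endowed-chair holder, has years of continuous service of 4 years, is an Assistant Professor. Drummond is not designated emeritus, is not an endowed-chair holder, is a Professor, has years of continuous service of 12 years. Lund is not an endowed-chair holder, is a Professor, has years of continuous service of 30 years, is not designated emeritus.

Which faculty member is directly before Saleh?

By current position: Chaudhari, Drummond, Horvat, Lund, Mbeki, Osei, Saleh and Vance (Professor); then Dimitriou and Ivanova (Assistant Professor).
Chaudhari, Drummond, Horvat, Lund, Mbeki, Osei, Saleh and Vance are each not designated emeritus, so the next rule applies.
Chaudhari, Drummond, Horvat, Lund, Mbeki, Osei, Saleh and Vance are each not an endowed-chair holder, so the next rule applies.
Among Chaudhari, Drummond, Horvat, Lund, Mbeki, Osei, Saleh and Vance, alphabetically by surname: Chaudhari before Drummond before Horvat before Lund before Mbeki before Osei before Saleh before Vance.
Dimitriou and Ivanova are each not designated emeritus, so the next rule applies.
Dimitriou and Ivanova are each an endowed-chair holder, so the next rule applies.
Among Dimitriou and Ivanova, alphabetically by surname: Dimitriou before Ivanova.
Order: Chaudhari, Drummond, Horvat, Lund, Mbeki, Osei, Saleh, Vance, Dimitriou, Ivanova.

Osei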